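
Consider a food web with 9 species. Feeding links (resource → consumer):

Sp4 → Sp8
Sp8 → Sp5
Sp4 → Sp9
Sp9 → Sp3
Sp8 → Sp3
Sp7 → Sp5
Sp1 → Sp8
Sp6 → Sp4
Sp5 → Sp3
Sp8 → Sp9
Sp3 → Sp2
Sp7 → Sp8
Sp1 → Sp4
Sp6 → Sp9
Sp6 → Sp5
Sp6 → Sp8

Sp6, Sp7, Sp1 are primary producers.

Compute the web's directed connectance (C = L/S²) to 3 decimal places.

C = 0.198

The web has S = 9 species and L = 16 feeding links.
C = L / S² = 16 / 81 = 0.1975 ≈ 0.198.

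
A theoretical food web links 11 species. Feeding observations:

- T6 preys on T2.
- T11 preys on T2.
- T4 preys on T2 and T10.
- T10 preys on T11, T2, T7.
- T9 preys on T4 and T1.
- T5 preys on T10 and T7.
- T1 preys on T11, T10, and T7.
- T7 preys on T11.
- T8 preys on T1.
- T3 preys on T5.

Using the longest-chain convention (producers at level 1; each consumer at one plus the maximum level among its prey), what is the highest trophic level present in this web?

Producers (level 1): T2.
T2 → T11 → T7 → T10 → T1 → T9 gives T9 level 6.
No species has a prey at level 6, so no species reaches level 7.

6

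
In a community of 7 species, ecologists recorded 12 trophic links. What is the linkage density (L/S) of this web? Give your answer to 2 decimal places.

L/S = 1.71

There are L = 12 links among S = 7 species.
L/S = 12/7 = 1.7143 ≈ 1.71.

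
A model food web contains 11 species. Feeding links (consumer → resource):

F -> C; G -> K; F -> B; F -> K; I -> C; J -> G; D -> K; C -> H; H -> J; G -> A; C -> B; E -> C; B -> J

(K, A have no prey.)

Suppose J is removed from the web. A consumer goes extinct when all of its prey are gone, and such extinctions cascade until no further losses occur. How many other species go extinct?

5

Remove J.
Round 1: H (all prey gone), B (all prey gone) → extinct.
Round 2: C (all prey gone) → extinct.
Round 3: E (all prey gone), I (all prey gone) → extinct.
No further losses. Total secondary extinctions: 5.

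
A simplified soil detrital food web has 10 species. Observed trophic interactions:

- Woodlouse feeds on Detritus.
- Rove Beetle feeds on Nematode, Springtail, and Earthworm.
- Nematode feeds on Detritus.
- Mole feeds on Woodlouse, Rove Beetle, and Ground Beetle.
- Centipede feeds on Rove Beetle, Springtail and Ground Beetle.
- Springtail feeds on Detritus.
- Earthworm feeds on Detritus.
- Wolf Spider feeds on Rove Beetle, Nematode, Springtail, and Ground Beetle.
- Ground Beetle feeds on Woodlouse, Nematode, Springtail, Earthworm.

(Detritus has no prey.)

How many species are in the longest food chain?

4 species

One longest chain: Detritus → Nematode → Rove Beetle → Mole.
It has 4 species and 3 links.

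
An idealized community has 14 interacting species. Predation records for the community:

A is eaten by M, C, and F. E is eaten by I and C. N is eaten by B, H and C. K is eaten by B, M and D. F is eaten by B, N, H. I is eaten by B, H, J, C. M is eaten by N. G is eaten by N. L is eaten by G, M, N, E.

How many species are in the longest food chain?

One longest chain: L → E → I → H.
It has 4 species and 3 links.

4 species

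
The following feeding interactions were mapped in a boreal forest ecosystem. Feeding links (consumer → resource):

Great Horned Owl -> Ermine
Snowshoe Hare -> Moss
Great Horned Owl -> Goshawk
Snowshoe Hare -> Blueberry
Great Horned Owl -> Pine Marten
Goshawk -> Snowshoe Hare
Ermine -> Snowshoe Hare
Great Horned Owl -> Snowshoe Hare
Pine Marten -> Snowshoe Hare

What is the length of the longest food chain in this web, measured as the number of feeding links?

One longest chain: Moss → Snowshoe Hare → Ermine → Great Horned Owl.
It has 4 species and 3 links.

3 links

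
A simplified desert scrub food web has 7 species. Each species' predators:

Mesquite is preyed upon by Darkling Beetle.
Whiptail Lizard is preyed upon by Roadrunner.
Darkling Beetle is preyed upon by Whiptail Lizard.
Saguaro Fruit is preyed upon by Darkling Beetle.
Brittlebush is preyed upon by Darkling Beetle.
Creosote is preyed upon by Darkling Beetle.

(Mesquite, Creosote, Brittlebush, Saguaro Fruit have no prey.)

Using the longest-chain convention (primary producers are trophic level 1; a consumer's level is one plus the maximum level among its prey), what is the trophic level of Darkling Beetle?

Mesquite is a producer → level 1.
Darkling Beetle eats Mesquite (level 1); other prey at levels: Creosote 1, Brittlebush 1, Saguaro Fruit 1 → level 2.

Trophic level 2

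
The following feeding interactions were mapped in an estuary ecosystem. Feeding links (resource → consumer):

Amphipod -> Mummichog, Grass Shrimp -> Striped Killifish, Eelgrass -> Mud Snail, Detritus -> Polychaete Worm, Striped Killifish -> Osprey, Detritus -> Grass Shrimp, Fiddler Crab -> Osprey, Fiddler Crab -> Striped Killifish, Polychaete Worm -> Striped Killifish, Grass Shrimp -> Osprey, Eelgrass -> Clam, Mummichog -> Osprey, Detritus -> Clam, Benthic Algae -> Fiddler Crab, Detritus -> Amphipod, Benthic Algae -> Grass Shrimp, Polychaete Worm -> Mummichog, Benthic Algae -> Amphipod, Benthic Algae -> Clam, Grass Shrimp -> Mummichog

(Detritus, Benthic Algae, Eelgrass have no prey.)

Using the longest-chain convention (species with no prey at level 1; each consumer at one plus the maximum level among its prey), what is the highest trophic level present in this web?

Basal resources (level 1): Detritus, Benthic Algae, Eelgrass.
Detritus → Polychaete Worm → Striped Killifish → Osprey gives Osprey level 4.
No species has a prey at level 4, so no species reaches level 5.

4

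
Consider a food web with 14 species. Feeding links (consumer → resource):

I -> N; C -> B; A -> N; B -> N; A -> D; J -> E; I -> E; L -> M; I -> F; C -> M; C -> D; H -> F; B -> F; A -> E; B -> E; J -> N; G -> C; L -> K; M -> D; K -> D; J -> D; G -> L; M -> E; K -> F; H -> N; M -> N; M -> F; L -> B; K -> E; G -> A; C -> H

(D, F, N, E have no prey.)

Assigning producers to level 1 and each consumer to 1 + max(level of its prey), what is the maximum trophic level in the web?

Producers (level 1): D, F, N, E.
D → K → L → G gives G level 4.
No species has a prey at level 4, so no species reaches level 5.

4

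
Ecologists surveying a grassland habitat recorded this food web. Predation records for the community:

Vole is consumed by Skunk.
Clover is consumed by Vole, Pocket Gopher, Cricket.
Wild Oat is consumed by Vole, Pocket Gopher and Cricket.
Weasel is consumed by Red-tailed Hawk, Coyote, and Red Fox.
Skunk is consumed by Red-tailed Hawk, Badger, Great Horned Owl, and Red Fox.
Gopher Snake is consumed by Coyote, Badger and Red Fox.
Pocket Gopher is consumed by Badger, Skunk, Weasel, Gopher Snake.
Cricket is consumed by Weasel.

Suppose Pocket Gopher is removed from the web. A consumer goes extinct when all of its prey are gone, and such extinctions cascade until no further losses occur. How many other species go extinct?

Remove Pocket Gopher.
Round 1: Gopher Snake (all prey gone) → extinct.
No further losses. Total secondary extinctions: 1.

1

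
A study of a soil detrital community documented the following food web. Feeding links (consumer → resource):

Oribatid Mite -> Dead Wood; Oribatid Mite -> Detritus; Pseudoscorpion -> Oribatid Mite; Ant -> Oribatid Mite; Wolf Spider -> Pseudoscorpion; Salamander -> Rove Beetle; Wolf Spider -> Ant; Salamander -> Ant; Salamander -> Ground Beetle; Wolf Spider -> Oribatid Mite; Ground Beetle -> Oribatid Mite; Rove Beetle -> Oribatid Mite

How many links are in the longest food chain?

One longest chain: Dead Wood → Oribatid Mite → Ground Beetle → Salamander.
It has 4 species and 3 links.

3 links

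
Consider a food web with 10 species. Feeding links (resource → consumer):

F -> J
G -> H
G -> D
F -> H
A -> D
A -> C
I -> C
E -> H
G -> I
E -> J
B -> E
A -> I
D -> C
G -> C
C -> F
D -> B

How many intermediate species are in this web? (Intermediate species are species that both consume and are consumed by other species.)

Intermediate species (has both prey and predators): I, D, C, B, F, E.
Count: 6.

6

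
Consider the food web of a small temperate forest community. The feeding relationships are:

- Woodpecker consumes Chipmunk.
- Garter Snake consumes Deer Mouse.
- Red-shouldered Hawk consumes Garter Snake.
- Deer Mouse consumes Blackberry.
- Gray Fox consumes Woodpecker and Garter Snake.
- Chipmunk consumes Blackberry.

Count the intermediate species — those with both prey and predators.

Intermediate species (has both prey and predators): Deer Mouse, Chipmunk, Woodpecker, Garter Snake.
Count: 4.

4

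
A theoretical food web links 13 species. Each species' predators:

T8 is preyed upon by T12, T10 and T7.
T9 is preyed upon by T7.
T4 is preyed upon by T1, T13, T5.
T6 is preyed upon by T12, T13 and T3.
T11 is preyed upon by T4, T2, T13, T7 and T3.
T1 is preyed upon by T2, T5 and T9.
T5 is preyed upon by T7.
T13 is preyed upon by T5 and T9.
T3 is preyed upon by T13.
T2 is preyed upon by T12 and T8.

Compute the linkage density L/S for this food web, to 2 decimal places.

L/S = 1.85

There are L = 24 links among S = 13 species.
L/S = 24/13 = 1.8462 ≈ 1.85.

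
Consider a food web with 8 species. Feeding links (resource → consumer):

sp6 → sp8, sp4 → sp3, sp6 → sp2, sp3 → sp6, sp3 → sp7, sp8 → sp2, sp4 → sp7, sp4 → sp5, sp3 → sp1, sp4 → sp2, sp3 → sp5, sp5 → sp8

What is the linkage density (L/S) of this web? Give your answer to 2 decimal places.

L/S = 1.50

There are L = 12 links among S = 8 species.
L/S = 12/8 = 1.5000 ≈ 1.50.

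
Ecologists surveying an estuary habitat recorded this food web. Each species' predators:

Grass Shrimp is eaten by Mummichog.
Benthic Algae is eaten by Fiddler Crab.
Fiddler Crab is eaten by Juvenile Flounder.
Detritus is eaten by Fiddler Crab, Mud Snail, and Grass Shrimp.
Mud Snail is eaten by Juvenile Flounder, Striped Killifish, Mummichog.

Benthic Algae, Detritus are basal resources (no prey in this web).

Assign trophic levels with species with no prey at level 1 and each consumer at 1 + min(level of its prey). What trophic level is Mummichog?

Trophic level 3

Detritus has no prey (basal) → level 1.
Mud Snail eats Detritus → level 2.
Mummichog eats Mud Snail → level 3.
No prey of Mummichog is below level 2, so 3 is the minimum.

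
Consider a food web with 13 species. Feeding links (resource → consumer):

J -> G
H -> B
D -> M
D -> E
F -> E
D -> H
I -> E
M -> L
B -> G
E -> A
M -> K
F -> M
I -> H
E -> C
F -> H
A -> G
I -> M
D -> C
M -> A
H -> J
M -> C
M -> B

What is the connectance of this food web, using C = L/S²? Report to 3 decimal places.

The web has S = 13 species and L = 22 feeding links.
C = L / S² = 22 / 169 = 0.1302 ≈ 0.130.

C = 0.130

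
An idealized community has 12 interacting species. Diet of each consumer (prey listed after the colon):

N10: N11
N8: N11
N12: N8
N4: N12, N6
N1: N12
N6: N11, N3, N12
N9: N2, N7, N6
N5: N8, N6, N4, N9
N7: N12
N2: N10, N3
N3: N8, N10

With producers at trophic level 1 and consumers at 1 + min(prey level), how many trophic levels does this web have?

4

Producers (level 1): N11.
Following each consumer down to its lowest-level prey: N11 → N8 → N12 → N1 (levels 1 through 4).
All prey of N1 (N12 3) are at level 3 or above, so N1 is at level 1 + 3 = 4.
Every consumer has at least one prey at level 3 or below, so none exceeds level 4.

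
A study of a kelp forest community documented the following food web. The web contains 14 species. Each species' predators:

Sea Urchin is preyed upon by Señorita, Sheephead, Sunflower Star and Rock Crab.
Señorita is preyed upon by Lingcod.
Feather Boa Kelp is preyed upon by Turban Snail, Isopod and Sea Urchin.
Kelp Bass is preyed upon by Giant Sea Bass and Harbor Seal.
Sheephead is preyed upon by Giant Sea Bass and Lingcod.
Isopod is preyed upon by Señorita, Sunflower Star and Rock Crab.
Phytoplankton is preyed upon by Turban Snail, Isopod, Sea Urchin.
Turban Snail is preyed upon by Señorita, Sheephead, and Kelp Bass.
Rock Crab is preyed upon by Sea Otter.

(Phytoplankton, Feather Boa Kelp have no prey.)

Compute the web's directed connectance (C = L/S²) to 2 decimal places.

The web has S = 14 species and L = 22 feeding links.
C = L / S² = 22 / 196 = 0.1122 ≈ 0.11.

C = 0.11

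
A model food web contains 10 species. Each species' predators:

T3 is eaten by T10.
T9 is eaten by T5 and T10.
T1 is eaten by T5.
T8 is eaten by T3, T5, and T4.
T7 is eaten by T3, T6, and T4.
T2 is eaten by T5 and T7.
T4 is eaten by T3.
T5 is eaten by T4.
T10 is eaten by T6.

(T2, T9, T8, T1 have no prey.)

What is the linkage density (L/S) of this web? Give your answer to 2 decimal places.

There are L = 15 links among S = 10 species.
L/S = 15/10 = 1.5000 ≈ 1.50.

L/S = 1.50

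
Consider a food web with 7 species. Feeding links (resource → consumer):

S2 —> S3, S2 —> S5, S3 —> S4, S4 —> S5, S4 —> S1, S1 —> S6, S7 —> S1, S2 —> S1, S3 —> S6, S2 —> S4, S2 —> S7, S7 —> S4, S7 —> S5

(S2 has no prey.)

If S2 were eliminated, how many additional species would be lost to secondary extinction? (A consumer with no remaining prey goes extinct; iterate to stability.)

6

Remove S2.
Round 1: S7 (all prey gone), S3 (all prey gone) → extinct.
Round 2: S4 (all prey gone) → extinct.
Round 3: S1 (all prey gone), S5 (all prey gone) → extinct.
Round 4: S6 (all prey gone) → extinct.
No further losses. Total secondary extinctions: 6.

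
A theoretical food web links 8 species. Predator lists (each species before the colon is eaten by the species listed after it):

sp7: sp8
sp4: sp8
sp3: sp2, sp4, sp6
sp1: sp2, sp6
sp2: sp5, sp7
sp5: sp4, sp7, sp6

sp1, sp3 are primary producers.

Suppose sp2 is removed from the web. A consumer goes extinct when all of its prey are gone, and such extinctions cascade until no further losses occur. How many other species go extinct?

2

Remove sp2.
Round 1: sp5 (all prey gone) → extinct.
Round 2: sp7 (all prey gone) → extinct.
No further losses. Total secondary extinctions: 2.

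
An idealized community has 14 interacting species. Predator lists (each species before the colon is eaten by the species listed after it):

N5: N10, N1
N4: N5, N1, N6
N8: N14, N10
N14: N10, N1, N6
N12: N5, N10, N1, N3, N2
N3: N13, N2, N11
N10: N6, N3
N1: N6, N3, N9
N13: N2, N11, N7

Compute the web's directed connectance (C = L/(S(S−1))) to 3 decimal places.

C = 0.143

The web has S = 14 species and L = 26 feeding links.
C = L / (S(S−1)) = 26 / 182 = 0.1429 ≈ 0.143.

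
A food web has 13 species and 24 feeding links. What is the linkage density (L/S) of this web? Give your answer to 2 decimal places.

L/S = 1.85

There are L = 24 links among S = 13 species.
L/S = 24/13 = 1.8462 ≈ 1.85.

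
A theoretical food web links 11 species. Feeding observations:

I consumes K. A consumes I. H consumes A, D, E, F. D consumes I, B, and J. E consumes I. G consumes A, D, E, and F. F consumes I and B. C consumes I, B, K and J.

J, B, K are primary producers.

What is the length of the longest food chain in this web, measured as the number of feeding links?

One longest chain: K → I → E → H.
It has 4 species and 3 links.

3 links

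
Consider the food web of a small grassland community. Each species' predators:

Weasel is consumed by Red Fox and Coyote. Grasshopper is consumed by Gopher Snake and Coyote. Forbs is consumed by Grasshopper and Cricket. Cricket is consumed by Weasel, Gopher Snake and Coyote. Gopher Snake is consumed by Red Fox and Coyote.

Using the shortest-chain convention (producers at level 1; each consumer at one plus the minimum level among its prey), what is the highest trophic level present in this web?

4

Producers (level 1): Forbs.
Following each consumer down to its lowest-level prey: Forbs → Cricket → Weasel → Red Fox (levels 1 through 4).
All prey of Red Fox (Weasel 3, Gopher Snake 3) are at level 3 or above, so Red Fox is at level 1 + 3 = 4.
Every consumer has at least one prey at level 3 or below, so none exceeds level 4.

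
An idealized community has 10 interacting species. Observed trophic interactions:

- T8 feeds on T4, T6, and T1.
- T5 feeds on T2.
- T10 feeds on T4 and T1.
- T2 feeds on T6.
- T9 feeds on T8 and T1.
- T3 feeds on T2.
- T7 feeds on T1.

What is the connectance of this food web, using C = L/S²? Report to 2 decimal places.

The web has S = 10 species and L = 11 feeding links.
C = L / S² = 11 / 100 = 0.1100 ≈ 0.11.

C = 0.11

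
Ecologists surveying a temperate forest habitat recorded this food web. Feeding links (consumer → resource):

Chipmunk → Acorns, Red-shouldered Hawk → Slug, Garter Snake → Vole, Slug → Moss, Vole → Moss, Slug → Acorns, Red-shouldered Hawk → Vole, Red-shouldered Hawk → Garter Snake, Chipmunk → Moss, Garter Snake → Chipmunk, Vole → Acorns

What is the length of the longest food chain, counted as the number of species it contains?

4 species

One longest chain: Moss → Vole → Garter Snake → Red-shouldered Hawk.
It has 4 species and 3 links.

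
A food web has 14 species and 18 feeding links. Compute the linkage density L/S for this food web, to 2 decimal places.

There are L = 18 links among S = 14 species.
L/S = 18/14 = 1.2857 ≈ 1.29.

L/S = 1.29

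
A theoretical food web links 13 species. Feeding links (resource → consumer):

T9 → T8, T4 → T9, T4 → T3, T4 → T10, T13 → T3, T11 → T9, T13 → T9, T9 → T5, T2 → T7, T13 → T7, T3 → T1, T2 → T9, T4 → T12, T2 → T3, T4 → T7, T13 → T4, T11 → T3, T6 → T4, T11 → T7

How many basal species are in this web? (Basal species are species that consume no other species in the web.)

4

Basal species (no prey listed): T13, T6, T2, T11.
Count: 4.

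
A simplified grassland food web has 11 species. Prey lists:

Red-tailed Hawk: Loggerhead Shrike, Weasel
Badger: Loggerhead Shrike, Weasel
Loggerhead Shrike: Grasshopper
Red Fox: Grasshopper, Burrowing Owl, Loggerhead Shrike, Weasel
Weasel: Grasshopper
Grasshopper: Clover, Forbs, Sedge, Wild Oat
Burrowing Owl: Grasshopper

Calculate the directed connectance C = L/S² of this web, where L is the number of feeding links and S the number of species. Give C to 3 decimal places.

The web has S = 11 species and L = 15 feeding links.
C = L / S² = 15 / 121 = 0.1240 ≈ 0.124.

C = 0.124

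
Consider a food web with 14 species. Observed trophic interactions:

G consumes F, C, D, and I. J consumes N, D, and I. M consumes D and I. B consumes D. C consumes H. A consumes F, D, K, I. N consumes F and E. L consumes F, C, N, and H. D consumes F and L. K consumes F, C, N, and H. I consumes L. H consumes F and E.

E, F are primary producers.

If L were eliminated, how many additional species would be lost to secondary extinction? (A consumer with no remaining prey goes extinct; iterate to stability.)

Remove L.
Round 1: I (all prey gone) → extinct.
No further losses. Total secondary extinctions: 1.

1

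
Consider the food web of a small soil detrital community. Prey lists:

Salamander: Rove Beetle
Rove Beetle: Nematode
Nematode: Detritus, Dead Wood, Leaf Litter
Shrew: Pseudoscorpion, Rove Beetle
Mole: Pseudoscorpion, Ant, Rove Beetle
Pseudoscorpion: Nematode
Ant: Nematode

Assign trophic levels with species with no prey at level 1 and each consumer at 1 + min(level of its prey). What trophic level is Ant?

Trophic level 3

Detritus has no prey (basal) → level 1.
Nematode eats Detritus → level 2.
Ant eats Nematode → level 3.
No prey of Ant is below level 2, so 3 is the minimum.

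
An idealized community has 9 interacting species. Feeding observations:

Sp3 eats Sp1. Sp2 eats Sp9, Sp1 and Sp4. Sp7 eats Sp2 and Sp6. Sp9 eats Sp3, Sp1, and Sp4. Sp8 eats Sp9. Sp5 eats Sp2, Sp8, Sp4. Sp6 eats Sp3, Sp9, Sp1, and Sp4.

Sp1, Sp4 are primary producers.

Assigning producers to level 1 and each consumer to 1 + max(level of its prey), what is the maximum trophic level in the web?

Producers (level 1): Sp1, Sp4.
Sp1 → Sp3 → Sp9 → Sp2 → Sp5 gives Sp5 level 5.
No species has a prey at level 5, so no species reaches level 6.

5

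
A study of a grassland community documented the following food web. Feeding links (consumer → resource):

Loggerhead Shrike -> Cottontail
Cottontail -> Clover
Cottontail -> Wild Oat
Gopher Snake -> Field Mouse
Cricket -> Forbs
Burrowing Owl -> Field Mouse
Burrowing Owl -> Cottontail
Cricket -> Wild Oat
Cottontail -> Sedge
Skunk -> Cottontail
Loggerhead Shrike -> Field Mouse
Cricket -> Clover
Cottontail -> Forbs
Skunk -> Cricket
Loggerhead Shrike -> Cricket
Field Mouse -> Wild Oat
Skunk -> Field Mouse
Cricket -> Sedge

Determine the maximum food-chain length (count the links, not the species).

2 links

One longest chain: Wild Oat → Field Mouse → Gopher Snake.
It has 3 species and 2 links.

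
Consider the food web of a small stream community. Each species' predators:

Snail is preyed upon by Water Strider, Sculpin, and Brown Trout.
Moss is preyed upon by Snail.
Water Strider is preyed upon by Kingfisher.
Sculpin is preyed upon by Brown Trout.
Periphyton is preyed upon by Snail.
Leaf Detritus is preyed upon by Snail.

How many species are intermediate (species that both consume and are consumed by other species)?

Intermediate species (has both prey and predators): Snail, Sculpin, Water Strider.
Count: 3.

3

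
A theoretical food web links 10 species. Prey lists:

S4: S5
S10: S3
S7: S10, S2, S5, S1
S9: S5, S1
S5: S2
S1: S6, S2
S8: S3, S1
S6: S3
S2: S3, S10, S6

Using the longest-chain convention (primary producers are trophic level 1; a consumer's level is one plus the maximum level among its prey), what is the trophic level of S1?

Trophic level 4

S3 is a producer → level 1.
S10 eats S3 → level 2.
S2 eats S10 (level 2); other prey at levels: S3 1, S6 2 → level 3.
S1 eats S2 (level 3); other prey at levels: S6 2 → level 4.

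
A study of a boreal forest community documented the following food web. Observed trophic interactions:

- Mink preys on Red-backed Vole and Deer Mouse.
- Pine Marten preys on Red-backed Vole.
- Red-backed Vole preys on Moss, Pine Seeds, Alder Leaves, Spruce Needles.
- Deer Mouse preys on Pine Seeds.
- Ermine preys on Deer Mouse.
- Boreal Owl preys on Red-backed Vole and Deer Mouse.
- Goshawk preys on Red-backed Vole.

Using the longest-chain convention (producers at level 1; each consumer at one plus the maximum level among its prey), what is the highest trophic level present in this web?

3

Producers (level 1): Pine Seeds, Moss, Alder Leaves, Spruce Needles.
Pine Seeds → Deer Mouse → Mink gives Mink level 3.
No species has a prey at level 3, so no species reaches level 4.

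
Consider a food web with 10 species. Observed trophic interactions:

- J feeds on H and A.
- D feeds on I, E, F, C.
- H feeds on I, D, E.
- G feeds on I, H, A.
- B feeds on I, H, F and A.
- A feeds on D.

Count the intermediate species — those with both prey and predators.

Intermediate species (has both prey and predators): D, A, H.
Count: 3.

3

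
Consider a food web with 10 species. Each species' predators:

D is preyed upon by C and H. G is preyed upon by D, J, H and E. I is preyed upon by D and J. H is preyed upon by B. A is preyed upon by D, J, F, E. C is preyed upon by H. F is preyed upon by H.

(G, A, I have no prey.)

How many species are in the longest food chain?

One longest chain: G → D → C → H → B.
It has 5 species and 4 links.

5 species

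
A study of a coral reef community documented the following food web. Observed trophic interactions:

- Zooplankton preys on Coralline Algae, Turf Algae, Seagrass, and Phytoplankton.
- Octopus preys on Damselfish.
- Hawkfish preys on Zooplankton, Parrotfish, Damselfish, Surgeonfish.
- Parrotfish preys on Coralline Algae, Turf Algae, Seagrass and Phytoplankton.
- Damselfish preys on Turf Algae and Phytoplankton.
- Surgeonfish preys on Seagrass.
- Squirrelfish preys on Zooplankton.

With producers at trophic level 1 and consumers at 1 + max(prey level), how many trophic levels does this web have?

3

Producers (level 1): Turf Algae, Seagrass, Phytoplankton, Coralline Algae.
Turf Algae → Damselfish → Octopus gives Octopus level 3.
No species has a prey at level 3, so no species reaches level 4.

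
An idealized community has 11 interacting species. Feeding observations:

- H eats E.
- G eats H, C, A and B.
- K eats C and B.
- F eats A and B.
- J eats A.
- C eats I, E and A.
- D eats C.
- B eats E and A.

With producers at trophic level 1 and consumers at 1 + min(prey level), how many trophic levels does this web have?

Producers (level 1): I, A, E.
Following each consumer down to its lowest-level prey: I → C → K (levels 1 through 3).
All prey of K (C 2, B 2) are at level 2 or above, so K is at level 1 + 2 = 3.
Every consumer has at least one prey at level 2 or below, so none exceeds level 3.

3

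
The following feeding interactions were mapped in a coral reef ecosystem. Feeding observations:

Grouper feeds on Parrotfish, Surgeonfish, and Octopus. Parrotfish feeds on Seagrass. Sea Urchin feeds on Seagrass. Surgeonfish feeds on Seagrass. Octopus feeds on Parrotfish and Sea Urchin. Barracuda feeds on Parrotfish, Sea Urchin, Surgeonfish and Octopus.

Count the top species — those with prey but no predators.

Top species (has prey, but nothing eats it): Grouper, Barracuda.
Count: 2.

2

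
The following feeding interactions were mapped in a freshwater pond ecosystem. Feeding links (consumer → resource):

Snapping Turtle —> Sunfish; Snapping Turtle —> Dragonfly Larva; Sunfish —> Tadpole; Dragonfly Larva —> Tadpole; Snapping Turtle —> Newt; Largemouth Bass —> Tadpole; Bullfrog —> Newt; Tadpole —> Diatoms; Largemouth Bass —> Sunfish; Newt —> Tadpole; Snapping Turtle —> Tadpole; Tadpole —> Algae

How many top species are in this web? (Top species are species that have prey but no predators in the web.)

3

Top species (has prey, but nothing eats it): Bullfrog, Largemouth Bass, Snapping Turtle.
Count: 3.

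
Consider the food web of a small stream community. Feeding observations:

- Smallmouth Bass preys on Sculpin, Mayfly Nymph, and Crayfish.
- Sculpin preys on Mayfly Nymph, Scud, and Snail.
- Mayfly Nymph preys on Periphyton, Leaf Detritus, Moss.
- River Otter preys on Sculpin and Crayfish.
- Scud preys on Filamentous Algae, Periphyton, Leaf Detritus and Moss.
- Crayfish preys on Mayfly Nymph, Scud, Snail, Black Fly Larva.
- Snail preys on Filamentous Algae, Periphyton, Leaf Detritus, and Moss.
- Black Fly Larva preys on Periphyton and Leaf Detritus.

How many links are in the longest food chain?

3 links

One longest chain: Filamentous Algae → Snail → Crayfish → Smallmouth Bass.
It has 4 species and 3 links.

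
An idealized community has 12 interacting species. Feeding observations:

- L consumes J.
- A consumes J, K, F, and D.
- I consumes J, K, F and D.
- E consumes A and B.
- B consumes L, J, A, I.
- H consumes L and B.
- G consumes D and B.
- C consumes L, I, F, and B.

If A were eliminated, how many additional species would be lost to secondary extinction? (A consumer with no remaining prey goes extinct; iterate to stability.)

0

Remove A.
Every predator of it retains at least one other prey: B still has J, I, L; E still has B.
No consumer loses all prey, so no secondary extinctions occur.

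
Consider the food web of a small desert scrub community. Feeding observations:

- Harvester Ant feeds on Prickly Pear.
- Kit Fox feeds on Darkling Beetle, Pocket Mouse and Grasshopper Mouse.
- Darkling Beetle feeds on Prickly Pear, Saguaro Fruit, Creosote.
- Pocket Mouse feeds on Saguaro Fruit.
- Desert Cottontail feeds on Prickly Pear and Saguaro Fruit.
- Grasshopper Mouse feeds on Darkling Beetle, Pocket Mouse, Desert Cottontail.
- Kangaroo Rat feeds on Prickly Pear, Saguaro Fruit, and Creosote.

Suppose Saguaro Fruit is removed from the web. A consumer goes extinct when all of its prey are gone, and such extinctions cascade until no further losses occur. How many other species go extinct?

Remove Saguaro Fruit.
Round 1: Pocket Mouse (all prey gone) → extinct.
No further losses. Total secondary extinctions: 1.

1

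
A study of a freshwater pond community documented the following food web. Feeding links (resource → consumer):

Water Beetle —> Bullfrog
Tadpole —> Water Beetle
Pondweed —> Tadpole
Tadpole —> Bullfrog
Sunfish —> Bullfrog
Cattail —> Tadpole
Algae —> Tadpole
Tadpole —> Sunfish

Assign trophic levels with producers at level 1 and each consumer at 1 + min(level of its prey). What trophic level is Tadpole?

Algae is a producer → level 1.
Tadpole eats Algae → level 2.

Trophic level 2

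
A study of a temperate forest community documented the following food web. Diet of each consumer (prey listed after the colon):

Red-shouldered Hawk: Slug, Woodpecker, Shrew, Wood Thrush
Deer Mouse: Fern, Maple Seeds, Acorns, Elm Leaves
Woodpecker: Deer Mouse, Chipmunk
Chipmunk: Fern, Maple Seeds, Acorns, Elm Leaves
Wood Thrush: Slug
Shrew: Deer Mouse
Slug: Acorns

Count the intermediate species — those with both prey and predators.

Intermediate species (has both prey and predators): Deer Mouse, Chipmunk, Slug, Woodpecker, Shrew, Wood Thrush.
Count: 6.

6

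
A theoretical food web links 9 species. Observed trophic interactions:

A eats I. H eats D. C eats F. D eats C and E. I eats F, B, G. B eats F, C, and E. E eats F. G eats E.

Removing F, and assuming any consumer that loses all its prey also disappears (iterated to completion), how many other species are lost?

8

Remove F.
Round 1: C (all prey gone), E (all prey gone) → extinct.
Round 2: D (all prey gone), B (all prey gone), G (all prey gone) → extinct.
Round 3: I (all prey gone), H (all prey gone) → extinct.
Round 4: A (all prey gone) → extinct.
No further losses. Total secondary extinctions: 8.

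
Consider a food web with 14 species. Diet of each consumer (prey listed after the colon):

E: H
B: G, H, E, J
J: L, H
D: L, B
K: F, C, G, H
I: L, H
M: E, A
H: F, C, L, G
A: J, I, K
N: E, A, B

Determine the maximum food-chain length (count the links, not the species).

4 links

One longest chain: F → H → E → B → D.
It has 5 species and 4 links.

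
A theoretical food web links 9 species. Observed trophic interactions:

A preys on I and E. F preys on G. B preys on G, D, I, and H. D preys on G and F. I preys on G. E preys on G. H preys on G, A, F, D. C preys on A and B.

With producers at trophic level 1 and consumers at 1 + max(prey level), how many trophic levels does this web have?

6

Producers (level 1): G.
G → E → A → H → B → C gives C level 6.
No species has a prey at level 6, so no species reaches level 7.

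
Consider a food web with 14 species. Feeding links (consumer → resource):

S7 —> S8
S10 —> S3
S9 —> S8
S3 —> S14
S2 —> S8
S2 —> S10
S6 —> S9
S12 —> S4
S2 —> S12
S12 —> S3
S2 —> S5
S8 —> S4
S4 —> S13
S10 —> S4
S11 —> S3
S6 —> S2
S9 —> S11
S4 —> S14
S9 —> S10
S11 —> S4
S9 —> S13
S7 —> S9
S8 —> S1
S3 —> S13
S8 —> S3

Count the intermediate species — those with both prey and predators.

Intermediate species (has both prey and predators): S3, S4, S11, S12, S8, S10, S9, S2.
Count: 8.

8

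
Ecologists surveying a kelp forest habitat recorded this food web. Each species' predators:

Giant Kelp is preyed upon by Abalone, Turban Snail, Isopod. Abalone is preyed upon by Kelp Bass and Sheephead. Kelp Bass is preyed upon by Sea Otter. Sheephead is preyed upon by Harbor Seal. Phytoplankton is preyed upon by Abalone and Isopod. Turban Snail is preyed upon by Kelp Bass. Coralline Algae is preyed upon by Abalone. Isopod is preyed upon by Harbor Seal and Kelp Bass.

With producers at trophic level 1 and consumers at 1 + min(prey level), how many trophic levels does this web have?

4

Producers (level 1): Coralline Algae, Phytoplankton, Giant Kelp.
Following each consumer down to its lowest-level prey: Giant Kelp → Turban Snail → Kelp Bass → Sea Otter (levels 1 through 4).
All prey of Sea Otter (Kelp Bass 3) are at level 3 or above, so Sea Otter is at level 1 + 3 = 4.
Every consumer has at least one prey at level 3 or below, so none exceeds level 4.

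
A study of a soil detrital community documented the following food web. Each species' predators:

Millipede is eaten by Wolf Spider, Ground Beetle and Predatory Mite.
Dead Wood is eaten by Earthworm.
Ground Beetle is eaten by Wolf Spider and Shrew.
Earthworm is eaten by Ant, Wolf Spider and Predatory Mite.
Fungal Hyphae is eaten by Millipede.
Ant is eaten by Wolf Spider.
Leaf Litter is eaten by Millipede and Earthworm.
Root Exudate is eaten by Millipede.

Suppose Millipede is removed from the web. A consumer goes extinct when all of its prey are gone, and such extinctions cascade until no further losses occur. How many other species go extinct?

Remove Millipede.
Round 1: Ground Beetle (all prey gone) → extinct.
Round 2: Shrew (all prey gone) → extinct.
No further losses. Total secondary extinctions: 2.

2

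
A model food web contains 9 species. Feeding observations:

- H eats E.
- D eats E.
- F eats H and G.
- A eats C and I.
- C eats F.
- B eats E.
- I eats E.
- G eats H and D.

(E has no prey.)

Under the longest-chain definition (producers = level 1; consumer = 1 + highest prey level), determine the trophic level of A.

E is a producer → level 1.
D eats E → level 2.
G eats D (level 2); other prey at levels: H 2 → level 3.
F eats G (level 3); other prey at levels: H 2 → level 4.
C eats F → level 5.
A eats C (level 5); other prey at levels: I 2 → level 6.

Trophic level 6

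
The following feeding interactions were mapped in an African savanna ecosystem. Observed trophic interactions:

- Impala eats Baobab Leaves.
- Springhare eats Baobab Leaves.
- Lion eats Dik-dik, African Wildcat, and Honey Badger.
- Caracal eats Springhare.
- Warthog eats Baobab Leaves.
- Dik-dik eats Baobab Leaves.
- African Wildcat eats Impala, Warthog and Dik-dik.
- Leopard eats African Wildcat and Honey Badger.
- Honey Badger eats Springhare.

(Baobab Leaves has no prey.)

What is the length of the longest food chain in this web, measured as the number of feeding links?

One longest chain: Baobab Leaves → Dik-dik → African Wildcat → Lion.
It has 4 species and 3 links.

3 links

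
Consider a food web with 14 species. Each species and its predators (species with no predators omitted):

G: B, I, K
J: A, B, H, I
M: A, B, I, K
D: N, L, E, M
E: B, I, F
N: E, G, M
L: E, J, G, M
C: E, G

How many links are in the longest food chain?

3 links

One longest chain: D → L → J → A.
It has 4 species and 3 links.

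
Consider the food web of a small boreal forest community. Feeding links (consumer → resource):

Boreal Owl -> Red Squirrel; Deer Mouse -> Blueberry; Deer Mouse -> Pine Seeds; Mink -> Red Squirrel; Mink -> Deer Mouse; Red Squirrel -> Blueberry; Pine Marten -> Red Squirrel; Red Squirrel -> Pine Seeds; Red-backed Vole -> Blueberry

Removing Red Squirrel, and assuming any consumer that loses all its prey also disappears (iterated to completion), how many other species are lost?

Remove Red Squirrel.
Round 1: Boreal Owl (all prey gone), Pine Marten (all prey gone) → extinct.
No further losses. Total secondary extinctions: 2.

2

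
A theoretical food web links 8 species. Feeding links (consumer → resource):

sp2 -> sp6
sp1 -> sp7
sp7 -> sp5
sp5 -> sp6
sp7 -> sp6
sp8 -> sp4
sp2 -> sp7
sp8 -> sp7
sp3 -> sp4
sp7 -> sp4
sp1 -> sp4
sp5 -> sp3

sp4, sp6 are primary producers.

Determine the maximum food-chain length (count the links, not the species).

One longest chain: sp4 → sp3 → sp5 → sp7 → sp1.
It has 5 species and 4 links.

4 links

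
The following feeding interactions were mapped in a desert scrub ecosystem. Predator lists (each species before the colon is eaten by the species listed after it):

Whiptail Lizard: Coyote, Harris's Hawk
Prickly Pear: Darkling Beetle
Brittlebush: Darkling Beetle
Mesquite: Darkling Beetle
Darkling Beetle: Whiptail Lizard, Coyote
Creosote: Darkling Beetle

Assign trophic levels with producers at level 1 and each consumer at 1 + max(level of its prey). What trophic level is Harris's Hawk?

Trophic level 4

Prickly Pear is a producer → level 1.
Darkling Beetle eats Prickly Pear (level 1); other prey at levels: Mesquite 1, Creosote 1, Brittlebush 1 → level 2.
Whiptail Lizard eats Darkling Beetle → level 3.
Harris's Hawk eats Whiptail Lizard → level 4.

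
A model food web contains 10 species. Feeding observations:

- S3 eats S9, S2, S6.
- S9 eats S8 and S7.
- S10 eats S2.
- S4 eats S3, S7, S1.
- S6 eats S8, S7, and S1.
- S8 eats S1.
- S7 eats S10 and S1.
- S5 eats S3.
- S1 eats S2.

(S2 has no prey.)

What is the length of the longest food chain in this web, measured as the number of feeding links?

5 links

One longest chain: S2 → S1 → S8 → S6 → S3 → S4.
It has 6 species and 5 links.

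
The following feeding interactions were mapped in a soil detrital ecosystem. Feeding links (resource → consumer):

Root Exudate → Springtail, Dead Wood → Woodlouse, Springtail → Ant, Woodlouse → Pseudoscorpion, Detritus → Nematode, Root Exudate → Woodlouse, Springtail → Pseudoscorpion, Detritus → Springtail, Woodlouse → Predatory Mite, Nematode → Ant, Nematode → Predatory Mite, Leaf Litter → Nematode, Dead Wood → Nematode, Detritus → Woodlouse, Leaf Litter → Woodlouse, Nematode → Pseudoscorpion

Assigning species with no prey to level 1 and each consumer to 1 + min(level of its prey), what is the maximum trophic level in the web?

Basal resources (level 1): Detritus, Dead Wood, Root Exudate, Leaf Litter.
Following each consumer down to its lowest-level prey: Detritus → Nematode → Predatory Mite (levels 1 through 3).
All prey of Predatory Mite (Nematode 2, Woodlouse 2) are at level 2 or above, so Predatory Mite is at level 1 + 2 = 3.
Every consumer has at least one prey at level 2 or below, so none exceeds level 3.

3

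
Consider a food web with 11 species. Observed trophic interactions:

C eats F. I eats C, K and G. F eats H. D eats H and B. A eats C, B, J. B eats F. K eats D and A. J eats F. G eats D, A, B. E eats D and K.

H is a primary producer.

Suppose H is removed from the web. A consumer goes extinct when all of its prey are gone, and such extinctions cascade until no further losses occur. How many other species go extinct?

10

Remove H.
Round 1: F (all prey gone) → extinct.
Round 2: B (all prey gone), J (all prey gone), C (all prey gone) → extinct.
Round 3: A (all prey gone), D (all prey gone) → extinct.
Round 4: G (all prey gone), K (all prey gone) → extinct.
Round 5: I (all prey gone), E (all prey gone) → extinct.
No further losses. Total secondary extinctions: 10.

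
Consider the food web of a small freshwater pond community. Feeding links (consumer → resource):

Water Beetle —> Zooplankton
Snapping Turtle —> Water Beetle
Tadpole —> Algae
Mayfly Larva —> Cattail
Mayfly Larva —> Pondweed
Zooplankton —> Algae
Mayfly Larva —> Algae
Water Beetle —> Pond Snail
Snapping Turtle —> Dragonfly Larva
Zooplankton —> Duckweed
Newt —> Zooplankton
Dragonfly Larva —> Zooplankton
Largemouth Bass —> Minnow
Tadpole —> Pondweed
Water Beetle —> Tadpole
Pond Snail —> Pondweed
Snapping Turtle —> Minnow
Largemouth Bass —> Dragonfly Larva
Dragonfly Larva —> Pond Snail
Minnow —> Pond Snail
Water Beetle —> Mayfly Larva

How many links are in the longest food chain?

3 links

One longest chain: Pondweed → Pond Snail → Water Beetle → Snapping Turtle.
It has 4 species and 3 links.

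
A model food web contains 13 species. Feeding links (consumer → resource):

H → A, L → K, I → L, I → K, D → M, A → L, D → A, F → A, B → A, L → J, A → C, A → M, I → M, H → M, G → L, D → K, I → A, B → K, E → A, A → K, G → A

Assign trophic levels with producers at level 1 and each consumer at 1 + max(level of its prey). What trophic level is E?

J is a producer → level 1.
L eats J (level 1); other prey at levels: K 1 → level 2.
A eats L (level 2); other prey at levels: M 1, K 1, C 1 → level 3.
E eats A → level 4.

Trophic level 4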